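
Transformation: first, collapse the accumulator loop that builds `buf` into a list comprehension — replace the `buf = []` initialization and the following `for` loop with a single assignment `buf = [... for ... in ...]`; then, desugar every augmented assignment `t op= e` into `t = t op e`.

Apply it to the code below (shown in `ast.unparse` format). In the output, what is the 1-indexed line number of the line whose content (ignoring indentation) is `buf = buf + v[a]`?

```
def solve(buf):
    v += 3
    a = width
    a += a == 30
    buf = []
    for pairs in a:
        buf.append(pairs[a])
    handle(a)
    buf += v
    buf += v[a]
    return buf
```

8

Transformed code:
def solve(buf):
    v = v + 3
    a = width
    a = a + (a == 30)
    buf = [pairs[a] for pairs in a]
    handle(a)
    buf = buf + v
    buf = buf + v[a]
    return buf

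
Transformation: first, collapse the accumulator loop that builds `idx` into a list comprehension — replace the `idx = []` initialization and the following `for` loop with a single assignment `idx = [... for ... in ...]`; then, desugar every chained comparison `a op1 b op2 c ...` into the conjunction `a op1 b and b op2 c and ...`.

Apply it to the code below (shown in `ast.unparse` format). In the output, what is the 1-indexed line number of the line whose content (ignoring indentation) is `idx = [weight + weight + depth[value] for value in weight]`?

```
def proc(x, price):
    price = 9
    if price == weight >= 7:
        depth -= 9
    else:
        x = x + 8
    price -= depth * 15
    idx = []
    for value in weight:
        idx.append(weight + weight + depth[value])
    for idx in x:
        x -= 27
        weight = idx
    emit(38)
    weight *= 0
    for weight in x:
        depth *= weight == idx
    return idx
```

8

Transformed code:
def proc(x, price):
    price = 9
    if price == weight and weight >= 7:
        depth -= 9
    else:
        x = x + 8
    price -= depth * 15
    idx = [weight + weight + depth[value] for value in weight]
    for idx in x:
        x -= 27
        weight = idx
    emit(38)
    weight *= 0
    for weight in x:
        depth *= weight == idx
    return idx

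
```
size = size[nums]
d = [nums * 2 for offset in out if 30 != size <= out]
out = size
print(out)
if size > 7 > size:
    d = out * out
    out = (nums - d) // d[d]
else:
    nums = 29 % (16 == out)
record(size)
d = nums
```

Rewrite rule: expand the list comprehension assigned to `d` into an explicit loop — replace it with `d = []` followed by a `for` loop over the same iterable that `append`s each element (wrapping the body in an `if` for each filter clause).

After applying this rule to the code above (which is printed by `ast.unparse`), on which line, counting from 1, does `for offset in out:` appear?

Transformed code:
size = size[nums]
d = []
for offset in out:
    if 30 != size <= out:
        d.append(nums * 2)
out = size
print(out)
if size > 7 > size:
    d = out * out
    out = (nums - d) // d[d]
else:
    nums = 29 % (16 == out)
record(size)
d = nums

3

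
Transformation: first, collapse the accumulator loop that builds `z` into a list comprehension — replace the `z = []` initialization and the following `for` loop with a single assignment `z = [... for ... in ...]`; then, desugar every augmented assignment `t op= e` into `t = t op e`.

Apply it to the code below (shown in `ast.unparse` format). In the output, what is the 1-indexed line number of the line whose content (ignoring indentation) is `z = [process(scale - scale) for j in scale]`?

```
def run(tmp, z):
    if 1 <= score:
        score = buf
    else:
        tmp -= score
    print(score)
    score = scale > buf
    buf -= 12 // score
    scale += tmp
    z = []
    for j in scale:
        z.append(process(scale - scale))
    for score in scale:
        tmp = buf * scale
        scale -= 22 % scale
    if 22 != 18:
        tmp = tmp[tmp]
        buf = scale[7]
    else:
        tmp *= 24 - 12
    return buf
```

10

Transformed code:
def run(tmp, z):
    if 1 <= score:
        score = buf
    else:
        tmp = tmp - score
    print(score)
    score = scale > buf
    buf = buf - 12 // score
    scale = scale + tmp
    z = [process(scale - scale) for j in scale]
    for score in scale:
        tmp = buf * scale
        scale = scale - 22 % scale
    if 22 != 18:
        tmp = tmp[tmp]
        buf = scale[7]
    else:
        tmp = tmp * (24 - 12)
    return buf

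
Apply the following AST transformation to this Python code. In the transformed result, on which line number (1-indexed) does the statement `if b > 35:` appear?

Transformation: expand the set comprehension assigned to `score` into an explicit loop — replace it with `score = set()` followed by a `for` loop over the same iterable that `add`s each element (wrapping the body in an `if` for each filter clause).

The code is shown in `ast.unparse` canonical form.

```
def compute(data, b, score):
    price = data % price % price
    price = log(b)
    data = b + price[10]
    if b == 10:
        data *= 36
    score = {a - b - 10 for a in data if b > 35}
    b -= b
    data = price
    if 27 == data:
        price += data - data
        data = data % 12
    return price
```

Transformed code:
def compute(data, b, score):
    price = data % price % price
    price = log(b)
    data = b + price[10]
    if b == 10:
        data *= 36
    score = set()
    for a in data:
        if b > 35:
            score.add(a - b - 10)
    b -= b
    data = price
    if 27 == data:
        price += data - data
        data = data % 12
    return price

9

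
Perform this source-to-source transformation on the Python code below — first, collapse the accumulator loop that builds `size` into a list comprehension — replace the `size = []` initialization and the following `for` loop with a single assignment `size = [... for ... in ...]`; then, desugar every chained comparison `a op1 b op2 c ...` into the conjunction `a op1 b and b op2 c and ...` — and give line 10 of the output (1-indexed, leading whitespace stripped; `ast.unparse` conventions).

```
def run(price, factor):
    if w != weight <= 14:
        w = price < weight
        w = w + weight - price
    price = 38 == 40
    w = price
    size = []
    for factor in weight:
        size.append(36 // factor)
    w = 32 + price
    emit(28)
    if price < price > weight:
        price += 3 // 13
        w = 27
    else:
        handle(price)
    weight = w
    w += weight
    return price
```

Transformed code:
def run(price, factor):
    if w != weight and weight <= 14:
        w = price < weight
        w = w + weight - price
    price = 38 == 40
    w = price
    size = [36 // factor for factor in weight]
    w = 32 + price
    emit(28)
    if price < price and price > weight:
        price += 3 // 13
        w = 27
    else:
        handle(price)
    weight = w
    w += weight
    return price

if price < price and price > weight:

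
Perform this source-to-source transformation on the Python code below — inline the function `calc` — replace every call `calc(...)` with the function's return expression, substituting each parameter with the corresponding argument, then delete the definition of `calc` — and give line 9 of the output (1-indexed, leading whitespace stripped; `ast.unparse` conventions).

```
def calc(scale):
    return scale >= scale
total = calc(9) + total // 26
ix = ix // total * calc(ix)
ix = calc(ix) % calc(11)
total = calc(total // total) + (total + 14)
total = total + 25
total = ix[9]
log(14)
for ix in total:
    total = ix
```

total = ix

Transformed code:
total = (9 >= 9) + total // 26
ix = ix // total * (ix >= ix)
ix = (ix >= ix) % (11 >= 11)
total = (total // total >= total // total) + (total + 14)
total = total + 25
total = ix[9]
log(14)
for ix in total:
    total = ix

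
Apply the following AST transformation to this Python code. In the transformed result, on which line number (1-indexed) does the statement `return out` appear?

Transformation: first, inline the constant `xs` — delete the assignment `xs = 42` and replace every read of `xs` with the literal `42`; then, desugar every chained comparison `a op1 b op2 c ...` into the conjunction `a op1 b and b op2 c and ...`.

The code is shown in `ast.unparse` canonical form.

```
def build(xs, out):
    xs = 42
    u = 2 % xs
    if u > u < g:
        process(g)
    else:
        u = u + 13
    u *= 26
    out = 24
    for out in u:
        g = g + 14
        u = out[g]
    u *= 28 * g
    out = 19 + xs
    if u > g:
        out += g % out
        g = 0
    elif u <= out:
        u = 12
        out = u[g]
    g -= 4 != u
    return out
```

21

Transformed code:
def build(xs, out):
    u = 2 % 42
    if u > u and u < g:
        process(g)
    else:
        u = u + 13
    u *= 26
    out = 24
    for out in u:
        g = g + 14
        u = out[g]
    u *= 28 * g
    out = 19 + 42
    if u > g:
        out += g % out
        g = 0
    elif u <= out:
        u = 12
        out = u[g]
    g -= 4 != u
    return out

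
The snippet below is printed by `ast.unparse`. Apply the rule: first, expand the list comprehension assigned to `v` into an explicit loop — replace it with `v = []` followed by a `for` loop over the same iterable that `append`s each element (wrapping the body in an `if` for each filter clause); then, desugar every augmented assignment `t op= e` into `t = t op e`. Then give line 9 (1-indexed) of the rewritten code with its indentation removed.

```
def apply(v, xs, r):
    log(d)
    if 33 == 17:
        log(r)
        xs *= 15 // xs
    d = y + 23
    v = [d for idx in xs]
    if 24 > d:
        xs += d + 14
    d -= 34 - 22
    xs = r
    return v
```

v.append(d)

Transformed code:
def apply(v, xs, r):
    log(d)
    if 33 == 17:
        log(r)
        xs = xs * (15 // xs)
    d = y + 23
    v = []
    for idx in xs:
        v.append(d)
    if 24 > d:
        xs = xs + (d + 14)
    d = d - (34 - 22)
    xs = r
    return v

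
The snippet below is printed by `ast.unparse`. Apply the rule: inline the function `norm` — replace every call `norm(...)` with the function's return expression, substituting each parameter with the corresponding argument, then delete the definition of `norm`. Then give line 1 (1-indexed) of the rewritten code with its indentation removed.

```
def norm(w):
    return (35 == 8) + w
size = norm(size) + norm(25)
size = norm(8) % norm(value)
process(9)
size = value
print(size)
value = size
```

size = (35 == 8) + size + ((35 == 8) + 25)

Transformed code:
size = (35 == 8) + size + ((35 == 8) + 25)
size = ((35 == 8) + 8) % ((35 == 8) + value)
process(9)
size = value
print(size)
value = size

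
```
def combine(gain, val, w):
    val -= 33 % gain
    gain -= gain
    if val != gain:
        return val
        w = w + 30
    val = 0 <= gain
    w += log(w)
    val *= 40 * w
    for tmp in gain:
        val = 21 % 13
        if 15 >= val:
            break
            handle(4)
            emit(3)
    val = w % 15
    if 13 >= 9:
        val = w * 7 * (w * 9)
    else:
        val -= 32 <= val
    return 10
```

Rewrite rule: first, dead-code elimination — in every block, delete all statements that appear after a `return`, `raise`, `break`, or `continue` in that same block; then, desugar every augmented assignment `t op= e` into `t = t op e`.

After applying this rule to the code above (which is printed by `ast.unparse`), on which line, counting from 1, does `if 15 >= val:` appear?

Transformed code:
def combine(gain, val, w):
    val = val - 33 % gain
    gain = gain - gain
    if val != gain:
        return val
    val = 0 <= gain
    w = w + log(w)
    val = val * (40 * w)
    for tmp in gain:
        val = 21 % 13
        if 15 >= val:
            break
    val = w % 15
    if 13 >= 9:
        val = w * 7 * (w * 9)
    else:
        val = val - (32 <= val)
    return 10

11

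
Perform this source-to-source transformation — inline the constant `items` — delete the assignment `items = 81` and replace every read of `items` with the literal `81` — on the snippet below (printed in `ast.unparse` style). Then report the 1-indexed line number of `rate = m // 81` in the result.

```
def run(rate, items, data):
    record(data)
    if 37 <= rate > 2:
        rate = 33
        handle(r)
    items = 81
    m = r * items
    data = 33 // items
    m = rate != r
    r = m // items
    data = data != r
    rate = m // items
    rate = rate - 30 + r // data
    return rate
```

11

Transformed code:
def run(rate, items, data):
    record(data)
    if 37 <= rate > 2:
        rate = 33
        handle(r)
    m = r * 81
    data = 33 // 81
    m = rate != r
    r = m // 81
    data = data != r
    rate = m // 81
    rate = rate - 30 + r // data
    return rate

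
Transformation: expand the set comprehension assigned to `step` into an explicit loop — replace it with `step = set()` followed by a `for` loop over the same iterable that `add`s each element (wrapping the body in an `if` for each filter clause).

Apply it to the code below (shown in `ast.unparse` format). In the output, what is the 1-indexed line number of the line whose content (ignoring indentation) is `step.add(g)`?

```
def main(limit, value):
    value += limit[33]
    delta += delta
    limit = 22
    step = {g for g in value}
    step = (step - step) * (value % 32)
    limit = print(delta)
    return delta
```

7

Transformed code:
def main(limit, value):
    value += limit[33]
    delta += delta
    limit = 22
    step = set()
    for g in value:
        step.add(g)
    step = (step - step) * (value % 32)
    limit = print(delta)
    return delta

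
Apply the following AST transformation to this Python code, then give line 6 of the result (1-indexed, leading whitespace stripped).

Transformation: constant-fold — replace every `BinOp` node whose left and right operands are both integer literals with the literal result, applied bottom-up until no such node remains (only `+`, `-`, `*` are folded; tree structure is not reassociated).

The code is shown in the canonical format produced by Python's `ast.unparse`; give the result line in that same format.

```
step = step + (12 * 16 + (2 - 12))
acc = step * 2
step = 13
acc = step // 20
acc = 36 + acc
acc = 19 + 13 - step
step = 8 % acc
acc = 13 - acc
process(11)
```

Transformed code:
step = step + 182
acc = step * 2
step = 13
acc = step // 20
acc = 36 + acc
acc = 32 - step
step = 8 % acc
acc = 13 - acc
process(11)

acc = 32 - step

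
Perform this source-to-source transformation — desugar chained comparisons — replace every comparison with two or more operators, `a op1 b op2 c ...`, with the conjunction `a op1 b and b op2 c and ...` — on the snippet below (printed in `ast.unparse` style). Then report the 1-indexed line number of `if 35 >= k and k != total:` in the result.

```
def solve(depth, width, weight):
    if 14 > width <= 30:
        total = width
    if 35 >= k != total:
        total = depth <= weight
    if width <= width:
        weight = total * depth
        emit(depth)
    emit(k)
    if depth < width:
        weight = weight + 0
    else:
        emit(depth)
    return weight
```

4

Transformed code:
def solve(depth, width, weight):
    if 14 > width and width <= 30:
        total = width
    if 35 >= k and k != total:
        total = depth <= weight
    if width <= width:
        weight = total * depth
        emit(depth)
    emit(k)
    if depth < width:
        weight = weight + 0
    else:
        emit(depth)
    return weight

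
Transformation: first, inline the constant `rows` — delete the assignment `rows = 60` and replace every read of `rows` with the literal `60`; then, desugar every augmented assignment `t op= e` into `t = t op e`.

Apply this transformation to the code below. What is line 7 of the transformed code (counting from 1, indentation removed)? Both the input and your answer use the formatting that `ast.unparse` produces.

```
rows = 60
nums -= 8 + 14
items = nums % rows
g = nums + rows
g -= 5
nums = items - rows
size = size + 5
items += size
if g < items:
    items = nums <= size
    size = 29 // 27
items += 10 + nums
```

items = items + size

Transformed code:
nums = nums - (8 + 14)
items = nums % 60
g = nums + 60
g = g - 5
nums = items - 60
size = size + 5
items = items + size
if g < items:
    items = nums <= size
    size = 29 // 27
items = items + (10 + nums)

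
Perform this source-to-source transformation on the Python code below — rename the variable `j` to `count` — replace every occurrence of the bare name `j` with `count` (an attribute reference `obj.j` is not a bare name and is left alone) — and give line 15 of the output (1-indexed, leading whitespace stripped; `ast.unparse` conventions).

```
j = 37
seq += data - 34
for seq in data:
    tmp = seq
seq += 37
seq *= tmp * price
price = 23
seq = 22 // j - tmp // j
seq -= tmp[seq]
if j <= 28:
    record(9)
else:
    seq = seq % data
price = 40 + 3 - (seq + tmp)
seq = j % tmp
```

seq = count % tmp

Transformed code:
count = 37
seq += data - 34
for seq in data:
    tmp = seq
seq += 37
seq *= tmp * price
price = 23
seq = 22 // count - tmp // count
seq -= tmp[seq]
if count <= 28:
    record(9)
else:
    seq = seq % data
price = 40 + 3 - (seq + tmp)
seq = count % tmp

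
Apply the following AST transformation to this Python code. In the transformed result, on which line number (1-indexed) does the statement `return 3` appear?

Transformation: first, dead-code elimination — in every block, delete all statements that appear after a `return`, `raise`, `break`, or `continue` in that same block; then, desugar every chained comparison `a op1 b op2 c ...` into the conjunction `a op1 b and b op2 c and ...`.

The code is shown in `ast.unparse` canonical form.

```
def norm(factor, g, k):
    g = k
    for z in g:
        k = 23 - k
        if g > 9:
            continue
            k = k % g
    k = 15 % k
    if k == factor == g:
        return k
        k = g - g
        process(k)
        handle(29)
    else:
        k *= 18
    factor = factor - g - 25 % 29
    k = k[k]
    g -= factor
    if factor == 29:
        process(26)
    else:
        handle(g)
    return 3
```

Transformed code:
def norm(factor, g, k):
    g = k
    for z in g:
        k = 23 - k
        if g > 9:
            continue
    k = 15 % k
    if k == factor and factor == g:
        return k
    else:
        k *= 18
    factor = factor - g - 25 % 29
    k = k[k]
    g -= factor
    if factor == 29:
        process(26)
    else:
        handle(g)
    return 3

19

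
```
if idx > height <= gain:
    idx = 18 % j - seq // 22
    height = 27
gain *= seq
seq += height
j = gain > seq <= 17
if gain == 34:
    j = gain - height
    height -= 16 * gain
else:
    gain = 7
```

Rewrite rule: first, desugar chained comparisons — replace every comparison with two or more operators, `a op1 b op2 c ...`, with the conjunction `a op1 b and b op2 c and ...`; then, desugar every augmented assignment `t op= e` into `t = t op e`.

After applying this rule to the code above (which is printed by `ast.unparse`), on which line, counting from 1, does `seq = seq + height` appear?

5

Transformed code:
if idx > height and height <= gain:
    idx = 18 % j - seq // 22
    height = 27
gain = gain * seq
seq = seq + height
j = gain > seq and seq <= 17
if gain == 34:
    j = gain - height
    height = height - 16 * gain
else:
    gain = 7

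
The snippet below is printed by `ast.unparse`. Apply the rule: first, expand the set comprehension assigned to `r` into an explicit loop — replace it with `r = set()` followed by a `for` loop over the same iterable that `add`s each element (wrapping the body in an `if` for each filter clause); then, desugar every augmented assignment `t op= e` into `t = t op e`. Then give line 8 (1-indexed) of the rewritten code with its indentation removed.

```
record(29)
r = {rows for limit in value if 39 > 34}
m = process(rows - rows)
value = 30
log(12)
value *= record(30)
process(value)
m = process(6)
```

log(12)

Transformed code:
record(29)
r = set()
for limit in value:
    if 39 > 34:
        r.add(rows)
m = process(rows - rows)
value = 30
log(12)
value = value * record(30)
process(value)
m = process(6)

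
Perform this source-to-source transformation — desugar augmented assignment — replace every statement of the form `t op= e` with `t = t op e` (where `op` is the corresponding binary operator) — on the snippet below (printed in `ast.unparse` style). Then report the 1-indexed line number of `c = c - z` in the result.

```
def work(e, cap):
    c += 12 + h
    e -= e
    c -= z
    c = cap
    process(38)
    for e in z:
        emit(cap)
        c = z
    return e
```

4

Transformed code:
def work(e, cap):
    c = c + (12 + h)
    e = e - e
    c = c - z
    c = cap
    process(38)
    for e in z:
        emit(cap)
        c = z
    return e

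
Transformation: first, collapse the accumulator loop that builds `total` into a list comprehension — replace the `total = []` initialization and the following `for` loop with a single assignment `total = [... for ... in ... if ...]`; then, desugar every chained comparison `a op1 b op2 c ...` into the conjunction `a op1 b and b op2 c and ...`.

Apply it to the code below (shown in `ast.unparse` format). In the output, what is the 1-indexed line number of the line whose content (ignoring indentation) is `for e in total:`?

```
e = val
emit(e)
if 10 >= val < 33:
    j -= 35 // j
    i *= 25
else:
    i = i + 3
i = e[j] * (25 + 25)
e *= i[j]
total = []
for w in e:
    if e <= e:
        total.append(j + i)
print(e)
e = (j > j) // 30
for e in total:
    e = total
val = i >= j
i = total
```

13

Transformed code:
e = val
emit(e)
if 10 >= val and val < 33:
    j -= 35 // j
    i *= 25
else:
    i = i + 3
i = e[j] * (25 + 25)
e *= i[j]
total = [j + i for w in e if e <= e]
print(e)
e = (j > j) // 30
for e in total:
    e = total
val = i >= j
i = total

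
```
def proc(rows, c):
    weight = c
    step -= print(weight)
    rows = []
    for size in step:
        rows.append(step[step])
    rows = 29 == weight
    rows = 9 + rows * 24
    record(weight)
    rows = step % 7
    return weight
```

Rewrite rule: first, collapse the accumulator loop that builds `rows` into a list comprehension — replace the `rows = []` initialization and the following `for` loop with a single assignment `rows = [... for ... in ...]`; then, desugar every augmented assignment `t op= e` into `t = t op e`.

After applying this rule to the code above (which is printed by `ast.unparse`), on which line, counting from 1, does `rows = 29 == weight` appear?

5

Transformed code:
def proc(rows, c):
    weight = c
    step = step - print(weight)
    rows = [step[step] for size in step]
    rows = 29 == weight
    rows = 9 + rows * 24
    record(weight)
    rows = step % 7
    return weight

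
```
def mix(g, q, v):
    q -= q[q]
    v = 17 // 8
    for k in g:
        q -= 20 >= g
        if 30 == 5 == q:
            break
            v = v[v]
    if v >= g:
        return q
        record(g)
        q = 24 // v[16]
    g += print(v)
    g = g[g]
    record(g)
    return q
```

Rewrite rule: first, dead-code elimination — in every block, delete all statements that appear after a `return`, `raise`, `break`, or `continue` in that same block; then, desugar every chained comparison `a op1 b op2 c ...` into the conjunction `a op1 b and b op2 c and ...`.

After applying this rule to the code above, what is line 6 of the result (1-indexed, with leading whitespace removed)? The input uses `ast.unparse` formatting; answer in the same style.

if 30 == 5 and 5 == q:

Transformed code:
def mix(g, q, v):
    q -= q[q]
    v = 17 // 8
    for k in g:
        q -= 20 >= g
        if 30 == 5 and 5 == q:
            break
    if v >= g:
        return q
    g += print(v)
    g = g[g]
    record(g)
    return q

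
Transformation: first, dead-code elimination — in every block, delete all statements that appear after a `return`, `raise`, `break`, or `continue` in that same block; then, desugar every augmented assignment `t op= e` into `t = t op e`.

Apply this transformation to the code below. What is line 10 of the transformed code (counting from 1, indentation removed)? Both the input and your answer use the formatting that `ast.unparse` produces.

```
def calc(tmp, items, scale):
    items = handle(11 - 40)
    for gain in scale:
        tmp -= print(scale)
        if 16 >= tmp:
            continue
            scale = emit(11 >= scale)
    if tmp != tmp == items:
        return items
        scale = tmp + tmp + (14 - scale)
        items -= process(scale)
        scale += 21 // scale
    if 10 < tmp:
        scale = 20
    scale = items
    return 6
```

scale = 20

Transformed code:
def calc(tmp, items, scale):
    items = handle(11 - 40)
    for gain in scale:
        tmp = tmp - print(scale)
        if 16 >= tmp:
            continue
    if tmp != tmp == items:
        return items
    if 10 < tmp:
        scale = 20
    scale = items
    return 6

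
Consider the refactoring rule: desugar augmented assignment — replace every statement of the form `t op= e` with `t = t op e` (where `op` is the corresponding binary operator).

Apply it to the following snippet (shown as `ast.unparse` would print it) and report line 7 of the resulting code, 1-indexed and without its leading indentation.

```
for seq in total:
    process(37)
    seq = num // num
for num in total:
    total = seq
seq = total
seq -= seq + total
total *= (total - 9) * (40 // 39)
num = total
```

seq = seq - (seq + total)

Transformed code:
for seq in total:
    process(37)
    seq = num // num
for num in total:
    total = seq
seq = total
seq = seq - (seq + total)
total = total * ((total - 9) * (40 // 39))
num = total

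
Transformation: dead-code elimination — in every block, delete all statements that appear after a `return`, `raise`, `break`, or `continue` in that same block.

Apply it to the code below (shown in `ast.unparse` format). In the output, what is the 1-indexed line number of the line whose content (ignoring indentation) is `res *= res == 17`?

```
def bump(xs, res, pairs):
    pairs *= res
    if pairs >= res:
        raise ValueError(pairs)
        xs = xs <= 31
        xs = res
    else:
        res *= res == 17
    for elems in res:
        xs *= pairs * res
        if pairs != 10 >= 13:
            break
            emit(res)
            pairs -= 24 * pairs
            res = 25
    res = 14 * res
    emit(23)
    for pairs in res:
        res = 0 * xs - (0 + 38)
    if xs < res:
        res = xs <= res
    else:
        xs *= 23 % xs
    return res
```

Transformed code:
def bump(xs, res, pairs):
    pairs *= res
    if pairs >= res:
        raise ValueError(pairs)
    else:
        res *= res == 17
    for elems in res:
        xs *= pairs * res
        if pairs != 10 >= 13:
            break
    res = 14 * res
    emit(23)
    for pairs in res:
        res = 0 * xs - (0 + 38)
    if xs < res:
        res = xs <= res
    else:
        xs *= 23 % xs
    return res

6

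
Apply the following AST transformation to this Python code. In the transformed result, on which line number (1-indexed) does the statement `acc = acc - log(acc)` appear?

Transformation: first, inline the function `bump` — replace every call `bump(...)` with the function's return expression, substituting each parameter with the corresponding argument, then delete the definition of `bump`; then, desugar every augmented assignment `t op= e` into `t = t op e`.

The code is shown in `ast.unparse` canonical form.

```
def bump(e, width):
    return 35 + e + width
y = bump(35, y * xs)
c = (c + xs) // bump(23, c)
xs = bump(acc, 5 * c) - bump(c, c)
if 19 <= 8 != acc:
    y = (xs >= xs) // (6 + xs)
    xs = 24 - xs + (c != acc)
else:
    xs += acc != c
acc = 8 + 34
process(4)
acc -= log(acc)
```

11

Transformed code:
y = 35 + 35 + y * xs
c = (c + xs) // (35 + 23 + c)
xs = 35 + acc + 5 * c - (35 + c + c)
if 19 <= 8 != acc:
    y = (xs >= xs) // (6 + xs)
    xs = 24 - xs + (c != acc)
else:
    xs = xs + (acc != c)
acc = 8 + 34
process(4)
acc = acc - log(acc)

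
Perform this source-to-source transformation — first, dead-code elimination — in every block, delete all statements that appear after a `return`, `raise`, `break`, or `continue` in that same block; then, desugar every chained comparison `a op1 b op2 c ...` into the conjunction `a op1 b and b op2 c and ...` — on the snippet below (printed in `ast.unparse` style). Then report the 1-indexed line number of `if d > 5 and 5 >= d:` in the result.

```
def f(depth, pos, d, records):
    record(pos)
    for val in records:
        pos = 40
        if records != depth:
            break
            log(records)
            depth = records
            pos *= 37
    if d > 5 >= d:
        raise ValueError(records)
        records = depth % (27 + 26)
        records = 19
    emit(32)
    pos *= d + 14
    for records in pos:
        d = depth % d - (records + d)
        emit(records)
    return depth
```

Transformed code:
def f(depth, pos, d, records):
    record(pos)
    for val in records:
        pos = 40
        if records != depth:
            break
    if d > 5 and 5 >= d:
        raise ValueError(records)
    emit(32)
    pos *= d + 14
    for records in pos:
        d = depth % d - (records + d)
        emit(records)
    return depth

7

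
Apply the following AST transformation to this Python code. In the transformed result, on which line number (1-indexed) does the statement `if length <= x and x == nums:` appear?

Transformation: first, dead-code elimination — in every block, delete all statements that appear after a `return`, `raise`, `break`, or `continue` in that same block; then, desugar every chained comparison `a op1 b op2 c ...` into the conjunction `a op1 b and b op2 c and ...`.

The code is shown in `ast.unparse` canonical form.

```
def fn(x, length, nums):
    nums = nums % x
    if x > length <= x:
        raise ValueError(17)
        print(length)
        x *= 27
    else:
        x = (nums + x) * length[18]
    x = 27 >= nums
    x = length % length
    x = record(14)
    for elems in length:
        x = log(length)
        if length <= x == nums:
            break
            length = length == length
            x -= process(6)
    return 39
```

12

Transformed code:
def fn(x, length, nums):
    nums = nums % x
    if x > length and length <= x:
        raise ValueError(17)
    else:
        x = (nums + x) * length[18]
    x = 27 >= nums
    x = length % length
    x = record(14)
    for elems in length:
        x = log(length)
        if length <= x and x == nums:
            break
    return 39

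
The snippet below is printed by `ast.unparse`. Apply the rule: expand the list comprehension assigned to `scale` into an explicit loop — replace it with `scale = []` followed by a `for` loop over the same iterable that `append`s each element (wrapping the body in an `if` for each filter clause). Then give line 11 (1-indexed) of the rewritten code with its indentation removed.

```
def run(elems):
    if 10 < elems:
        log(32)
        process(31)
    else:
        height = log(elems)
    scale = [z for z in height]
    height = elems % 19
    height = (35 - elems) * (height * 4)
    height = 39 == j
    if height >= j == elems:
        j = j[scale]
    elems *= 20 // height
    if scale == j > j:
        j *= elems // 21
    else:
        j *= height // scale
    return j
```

height = (35 - elems) * (height * 4)

Transformed code:
def run(elems):
    if 10 < elems:
        log(32)
        process(31)
    else:
        height = log(elems)
    scale = []
    for z in height:
        scale.append(z)
    height = elems % 19
    height = (35 - elems) * (height * 4)
    height = 39 == j
    if height >= j == elems:
        j = j[scale]
    elems *= 20 // height
    if scale == j > j:
        j *= elems // 21
    else:
        j *= height // scale
    return j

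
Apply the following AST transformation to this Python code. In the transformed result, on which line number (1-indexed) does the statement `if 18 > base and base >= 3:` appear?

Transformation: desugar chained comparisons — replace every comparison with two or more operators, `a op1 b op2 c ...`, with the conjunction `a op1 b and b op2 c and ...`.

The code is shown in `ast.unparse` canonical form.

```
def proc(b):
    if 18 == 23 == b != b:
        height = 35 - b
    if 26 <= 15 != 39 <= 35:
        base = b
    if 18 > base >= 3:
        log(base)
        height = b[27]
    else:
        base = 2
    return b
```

Transformed code:
def proc(b):
    if 18 == 23 and 23 == b and (b != b):
        height = 35 - b
    if 26 <= 15 and 15 != 39 and (39 <= 35):
        base = b
    if 18 > base and base >= 3:
        log(base)
        height = b[27]
    else:
        base = 2
    return b

6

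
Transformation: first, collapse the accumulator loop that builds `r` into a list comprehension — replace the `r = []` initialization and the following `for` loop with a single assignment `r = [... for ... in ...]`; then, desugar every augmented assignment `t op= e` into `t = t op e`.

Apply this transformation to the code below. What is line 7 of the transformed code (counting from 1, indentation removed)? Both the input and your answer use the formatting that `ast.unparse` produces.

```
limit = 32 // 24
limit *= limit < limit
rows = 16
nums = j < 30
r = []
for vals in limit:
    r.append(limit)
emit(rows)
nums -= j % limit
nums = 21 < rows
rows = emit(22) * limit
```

Transformed code:
limit = 32 // 24
limit = limit * (limit < limit)
rows = 16
nums = j < 30
r = [limit for vals in limit]
emit(rows)
nums = nums - j % limit
nums = 21 < rows
rows = emit(22) * limit

nums = nums - j % limit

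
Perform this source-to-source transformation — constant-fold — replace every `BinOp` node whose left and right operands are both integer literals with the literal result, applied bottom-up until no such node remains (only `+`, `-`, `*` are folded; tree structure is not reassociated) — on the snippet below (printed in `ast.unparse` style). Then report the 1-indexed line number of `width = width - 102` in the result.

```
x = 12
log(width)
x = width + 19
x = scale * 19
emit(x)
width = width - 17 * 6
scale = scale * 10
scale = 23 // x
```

Transformed code:
x = 12
log(width)
x = width + 19
x = scale * 19
emit(x)
width = width - 102
scale = scale * 10
scale = 23 // x

6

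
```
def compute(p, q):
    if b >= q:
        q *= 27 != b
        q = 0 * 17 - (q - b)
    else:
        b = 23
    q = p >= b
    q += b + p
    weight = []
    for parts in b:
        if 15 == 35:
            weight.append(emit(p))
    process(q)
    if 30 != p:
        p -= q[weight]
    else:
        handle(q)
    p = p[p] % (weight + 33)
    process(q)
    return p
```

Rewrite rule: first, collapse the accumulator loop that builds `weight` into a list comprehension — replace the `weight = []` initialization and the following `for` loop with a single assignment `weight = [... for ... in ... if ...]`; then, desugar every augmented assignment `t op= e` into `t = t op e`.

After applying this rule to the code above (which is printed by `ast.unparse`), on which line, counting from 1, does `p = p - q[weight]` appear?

Transformed code:
def compute(p, q):
    if b >= q:
        q = q * (27 != b)
        q = 0 * 17 - (q - b)
    else:
        b = 23
    q = p >= b
    q = q + (b + p)
    weight = [emit(p) for parts in b if 15 == 35]
    process(q)
    if 30 != p:
        p = p - q[weight]
    else:
        handle(q)
    p = p[p] % (weight + 33)
    process(q)
    return p

12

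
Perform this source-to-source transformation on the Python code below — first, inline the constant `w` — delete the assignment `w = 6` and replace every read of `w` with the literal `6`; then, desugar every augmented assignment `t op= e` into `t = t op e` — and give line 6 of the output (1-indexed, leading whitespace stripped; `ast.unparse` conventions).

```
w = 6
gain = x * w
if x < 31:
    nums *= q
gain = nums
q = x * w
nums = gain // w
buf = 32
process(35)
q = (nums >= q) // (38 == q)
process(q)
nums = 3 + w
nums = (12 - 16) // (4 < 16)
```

nums = gain // 6

Transformed code:
gain = x * 6
if x < 31:
    nums = nums * q
gain = nums
q = x * 6
nums = gain // 6
buf = 32
process(35)
q = (nums >= q) // (38 == q)
process(q)
nums = 3 + 6
nums = (12 - 16) // (4 < 16)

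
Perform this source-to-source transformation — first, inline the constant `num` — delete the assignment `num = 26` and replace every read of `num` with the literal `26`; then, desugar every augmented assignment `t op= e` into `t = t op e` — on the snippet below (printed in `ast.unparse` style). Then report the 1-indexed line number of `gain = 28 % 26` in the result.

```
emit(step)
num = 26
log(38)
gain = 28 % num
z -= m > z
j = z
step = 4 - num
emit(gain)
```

Transformed code:
emit(step)
log(38)
gain = 28 % 26
z = z - (m > z)
j = z
step = 4 - 26
emit(gain)

3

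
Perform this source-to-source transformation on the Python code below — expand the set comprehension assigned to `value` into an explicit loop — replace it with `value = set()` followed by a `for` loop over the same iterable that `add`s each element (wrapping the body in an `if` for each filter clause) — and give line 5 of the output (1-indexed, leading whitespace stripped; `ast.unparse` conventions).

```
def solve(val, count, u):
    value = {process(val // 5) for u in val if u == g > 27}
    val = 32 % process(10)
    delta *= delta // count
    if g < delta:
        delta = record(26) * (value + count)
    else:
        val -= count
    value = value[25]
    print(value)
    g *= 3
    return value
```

value.add(process(val // 5))

Transformed code:
def solve(val, count, u):
    value = set()
    for u in val:
        if u == g > 27:
            value.add(process(val // 5))
    val = 32 % process(10)
    delta *= delta // count
    if g < delta:
        delta = record(26) * (value + count)
    else:
        val -= count
    value = value[25]
    print(value)
    g *= 3
    return value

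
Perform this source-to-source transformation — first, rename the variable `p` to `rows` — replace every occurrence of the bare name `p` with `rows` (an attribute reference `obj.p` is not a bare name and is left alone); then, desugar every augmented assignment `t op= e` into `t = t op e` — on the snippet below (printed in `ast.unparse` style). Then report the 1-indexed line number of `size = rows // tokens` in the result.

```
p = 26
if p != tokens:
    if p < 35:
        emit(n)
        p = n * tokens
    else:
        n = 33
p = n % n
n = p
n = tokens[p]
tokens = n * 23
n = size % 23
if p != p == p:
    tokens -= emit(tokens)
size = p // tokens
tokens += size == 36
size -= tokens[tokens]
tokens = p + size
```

Transformed code:
rows = 26
if rows != tokens:
    if rows < 35:
        emit(n)
        rows = n * tokens
    else:
        n = 33
rows = n % n
n = rows
n = tokens[rows]
tokens = n * 23
n = size % 23
if rows != rows == rows:
    tokens = tokens - emit(tokens)
size = rows // tokens
tokens = tokens + (size == 36)
size = size - tokens[tokens]
tokens = rows + size

15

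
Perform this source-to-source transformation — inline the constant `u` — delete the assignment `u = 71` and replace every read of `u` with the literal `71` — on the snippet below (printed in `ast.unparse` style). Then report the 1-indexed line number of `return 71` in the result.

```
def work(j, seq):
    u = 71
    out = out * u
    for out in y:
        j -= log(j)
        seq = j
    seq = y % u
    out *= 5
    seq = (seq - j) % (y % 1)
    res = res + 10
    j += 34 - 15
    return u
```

11

Transformed code:
def work(j, seq):
    out = out * 71
    for out in y:
        j -= log(j)
        seq = j
    seq = y % 71
    out *= 5
    seq = (seq - j) % (y % 1)
    res = res + 10
    j += 34 - 15
    return 71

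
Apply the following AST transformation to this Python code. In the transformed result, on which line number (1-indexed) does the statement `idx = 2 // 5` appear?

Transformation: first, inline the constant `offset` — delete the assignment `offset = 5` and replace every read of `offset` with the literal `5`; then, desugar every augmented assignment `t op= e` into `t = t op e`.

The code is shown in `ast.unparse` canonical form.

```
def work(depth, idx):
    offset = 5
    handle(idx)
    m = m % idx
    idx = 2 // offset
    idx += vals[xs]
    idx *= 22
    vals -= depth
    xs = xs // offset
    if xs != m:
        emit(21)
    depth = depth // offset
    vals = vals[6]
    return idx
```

Transformed code:
def work(depth, idx):
    handle(idx)
    m = m % idx
    idx = 2 // 5
    idx = idx + vals[xs]
    idx = idx * 22
    vals = vals - depth
    xs = xs // 5
    if xs != m:
        emit(21)
    depth = depth // 5
    vals = vals[6]
    return idx

4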